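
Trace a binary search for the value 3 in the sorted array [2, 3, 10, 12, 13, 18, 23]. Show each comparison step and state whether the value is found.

Binary search for 3 in [2, 3, 10, 12, 13, 18, 23]:

lo=0, hi=6, mid=3, arr[mid]=12 -> 12 > 3, search left half
lo=0, hi=2, mid=1, arr[mid]=3 -> Found target at index 1!

Binary search finds 3 at index 1 after 2 comparisons. The search repeatedly halves the search space by comparing with the middle element.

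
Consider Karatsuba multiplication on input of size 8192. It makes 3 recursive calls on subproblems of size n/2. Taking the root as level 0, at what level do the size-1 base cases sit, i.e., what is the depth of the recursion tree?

For divide and conquer with division factor 2:

Problem sizes at each level:
Level 0: 8192
Level 1: 4096
Level 2: 2048
Level 3: 1024
Level 4: 512
Level 5: 256
Level 6: 128
Level 7: 64
Level 8: 32
Level 9: 16
Level 10: 8
Level 11: 4
Level 12: 2
Level 13: 1

The root is level 0 and the size-1 base case is level 13 (the tree spans levels 0 through 13, i.e. 14 levels counting the root), so the depth is the number of divisions: log_2(8192) = 13

The recursion tree depth is log_2(8192) = 13. At each level, the problem size is divided by 2, so it takes 13 divisions to reduce to a base case of size 1. The algorithm makes 3 recursive calls at each level.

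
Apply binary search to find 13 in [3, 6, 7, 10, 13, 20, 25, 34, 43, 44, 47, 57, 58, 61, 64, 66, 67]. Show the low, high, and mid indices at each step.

Binary search for 13 in [3, 6, 7, 10, 13, 20, 25, 34, 43, 44, 47, 57, 58, 61, 64, 66, 67]:

lo=0, hi=16, mid=8, arr[mid]=43 -> 43 > 13, search left half
lo=0, hi=7, mid=3, arr[mid]=10 -> 10 < 13, search right half
lo=4, hi=7, mid=5, arr[mid]=20 -> 20 > 13, search left half
lo=4, hi=4, mid=4, arr[mid]=13 -> Found target at index 4!

Binary search finds 13 at index 4 after 4 comparisons. The search repeatedly halves the search space by comparing with the middle element.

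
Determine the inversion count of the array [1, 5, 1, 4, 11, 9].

Finding inversions in [1, 5, 1, 4, 11, 9]:

(1, 2): arr[1]=5 > arr[2]=1
(1, 3): arr[1]=5 > arr[3]=4
(4, 5): arr[4]=11 > arr[5]=9

Total inversions: 3

The array has 3 inversion(s): (1,2), (1,3), (4,5). Each pair (i,j) satisfies i < j and arr[i] > arr[j].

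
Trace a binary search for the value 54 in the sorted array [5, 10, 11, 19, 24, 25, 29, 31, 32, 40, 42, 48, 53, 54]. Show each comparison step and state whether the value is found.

Binary search for 54 in [5, 10, 11, 19, 24, 25, 29, 31, 32, 40, 42, 48, 53, 54]:

lo=0, hi=13, mid=6, arr[mid]=29 -> 29 < 54, search right half
lo=7, hi=13, mid=10, arr[mid]=42 -> 42 < 54, search right half
lo=11, hi=13, mid=12, arr[mid]=53 -> 53 < 54, search right half
lo=13, hi=13, mid=13, arr[mid]=54 -> Found target at index 13!

Binary search finds 54 at index 13 after 4 comparisons. The search repeatedly halves the search space by comparing with the middle element.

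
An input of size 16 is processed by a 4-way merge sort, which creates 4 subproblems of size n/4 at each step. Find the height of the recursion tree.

For divide and conquer with division factor 4:

Problem sizes at each level:
Level 0: 16
Level 1: 4
Level 2: 1

The root is level 0 and the size-1 base case is level 2 (the tree spans levels 0 through 2, i.e. 3 levels counting the root), so the depth is the number of divisions: log_4(16) = 2

The recursion tree depth is log_4(16) = 2. At each level, the problem size is divided by 4, so it takes 2 divisions to reduce to a base case of size 1. The algorithm makes 4 recursive calls at each level.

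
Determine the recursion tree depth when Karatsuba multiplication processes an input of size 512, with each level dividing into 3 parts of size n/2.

For divide and conquer with division factor 2:

Problem sizes at each level:
Level 0: 512
Level 1: 256
Level 2: 128
Level 3: 64
Level 4: 32
Level 5: 16
Level 6: 8
Level 7: 4
Level 8: 2
Level 9: 1

The root is level 0 and the size-1 base case is level 9 (the tree spans levels 0 through 9, i.e. 10 levels counting the root), so the depth is the number of divisions: log_2(512) = 9

The recursion tree depth is log_2(512) = 9. At each level, the problem size is divided by 2, so it takes 9 divisions to reduce to a base case of size 1. The algorithm makes 3 recursive calls at each level.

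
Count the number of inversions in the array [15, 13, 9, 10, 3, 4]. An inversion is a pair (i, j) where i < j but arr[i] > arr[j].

Finding inversions in [15, 13, 9, 10, 3, 4]:

(0, 1): arr[0]=15 > arr[1]=13
(0, 2): arr[0]=15 > arr[2]=9
(0, 3): arr[0]=15 > arr[3]=10
(0, 4): arr[0]=15 > arr[4]=3
(0, 5): arr[0]=15 > arr[5]=4
(1, 2): arr[1]=13 > arr[2]=9
(1, 3): arr[1]=13 > arr[3]=10
(1, 4): arr[1]=13 > arr[4]=3
(1, 5): arr[1]=13 > arr[5]=4
(2, 4): arr[2]=9 > arr[4]=3
(2, 5): arr[2]=9 > arr[5]=4
(3, 4): arr[3]=10 > arr[4]=3
(3, 5): arr[3]=10 > arr[5]=4

Total inversions: 13

The array has 13 inversion(s): (0,1), (0,2), (0,3), (0,4), (0,5), (1,2), (1,3), (1,4), (1,5), (2,4), (2,5), (3,4), (3,5). Each pair (i,j) satisfies i < j and arr[i] > arr[j].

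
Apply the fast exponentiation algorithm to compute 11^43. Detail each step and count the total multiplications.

Computing 11^43 by squaring (build up from 11^1; each line after the first costs one multiplication):

11^1 = 11
11^2 = (11^1)^2 = 11^2 = 121
11^4 = (11^2)^2 = 121^2 = 14641
11^5 = 11 * 11^4 = 11 * 14641 = 161051
11^10 = (11^5)^2 = 161051^2 = 25937424601
11^20 = (11^10)^2 = 25937424601^2 = 672749994932560009201
11^21 = 11 * 11^20 = 11 * 672749994932560009201 = 7400249944258160101211
11^42 = (11^21)^2 = 7400249944258160101211^2 = 54763699237492901685126120802225273763666521
11^43 = 11 * 11^42 = 11 * 54763699237492901685126120802225273763666521 = 602400691612421918536387328824478011400331731

Result: 602400691612421918536387328824478011400331731
Multiplications needed: 8 (8 lines after 11^1)

11^43 = 602400691612421918536387328824478011400331731. Using exponentiation by squaring, this requires 8 multiplications. The key idea: if the exponent is even, square the half-power; if odd, multiply by the base once.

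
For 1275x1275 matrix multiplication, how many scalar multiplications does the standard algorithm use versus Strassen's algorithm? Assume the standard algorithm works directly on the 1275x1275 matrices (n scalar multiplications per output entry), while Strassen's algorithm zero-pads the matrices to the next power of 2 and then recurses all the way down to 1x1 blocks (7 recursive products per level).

Matrix multiplication for 1275x1275 matrices:

Strassen's algorithm requires power-of-2 dimensions. Pad 1275x1275 to 2048x2048 (next power of 2).

Standard algorithm: 1275^3 = 2072671875 multiplications
Strassen's algorithm: 7^(log2(2048)) = 7^11 = 1977326743 multiplications
Savings: 2072671875 - 1977326743 = 95345132 multiplications

Standard: 2072671875 multiplications (1275^3). Strassen: 1977326743 multiplications (7^11, after padding to 2048x2048). Strassen reduces 8 recursive multiplications to 7 at each level.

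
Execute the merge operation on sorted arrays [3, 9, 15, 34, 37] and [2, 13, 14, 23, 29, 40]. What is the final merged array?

Merging process:

Compare 3 vs 2: take 2 from right. Merged: [2]
Compare 3 vs 13: take 3 from left. Merged: [2, 3]
Compare 9 vs 13: take 9 from left. Merged: [2, 3, 9]
Compare 15 vs 13: take 13 from right. Merged: [2, 3, 9, 13]
Compare 15 vs 14: take 14 from right. Merged: [2, 3, 9, 13, 14]
Compare 15 vs 23: take 15 from left. Merged: [2, 3, 9, 13, 14, 15]
Compare 34 vs 23: take 23 from right. Merged: [2, 3, 9, 13, 14, 15, 23]
Compare 34 vs 29: take 29 from right. Merged: [2, 3, 9, 13, 14, 15, 23, 29]
Compare 34 vs 40: take 34 from left. Merged: [2, 3, 9, 13, 14, 15, 23, 29, 34]
Compare 37 vs 40: take 37 from left. Merged: [2, 3, 9, 13, 14, 15, 23, 29, 34, 37]
Append remaining from right: [40]. Merged: [2, 3, 9, 13, 14, 15, 23, 29, 34, 37, 40]

Final merged array: [2, 3, 9, 13, 14, 15, 23, 29, 34, 37, 40]
Total comparisons: 10

The merged array is [2, 3, 9, 13, 14, 15, 23, 29, 34, 37, 40], requiring 10 comparisons. The merge step runs in O(n) time where n is the total number of elements.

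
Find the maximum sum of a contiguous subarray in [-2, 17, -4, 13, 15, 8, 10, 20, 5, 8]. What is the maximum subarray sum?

Using Kadane's algorithm on [-2, 17, -4, 13, 15, 8, 10, 20, 5, 8]:

Scanning through the array:
Position 1 (value 17): max_ending_here = 17, max_so_far = 17
Position 2 (value -4): max_ending_here = 13, max_so_far = 17
Position 3 (value 13): max_ending_here = 26, max_so_far = 26
Position 4 (value 15): max_ending_here = 41, max_so_far = 41
Position 5 (value 8): max_ending_here = 49, max_so_far = 49
Position 6 (value 10): max_ending_here = 59, max_so_far = 59
Position 7 (value 20): max_ending_here = 79, max_so_far = 79
Position 8 (value 5): max_ending_here = 84, max_so_far = 84
Position 9 (value 8): max_ending_here = 92, max_so_far = 92

Maximum subarray: [17, -4, 13, 15, 8, 10, 20, 5, 8]
Maximum sum: 92

The maximum subarray is [17, -4, 13, 15, 8, 10, 20, 5, 8] with sum 92. This subarray runs from index 1 to index 9.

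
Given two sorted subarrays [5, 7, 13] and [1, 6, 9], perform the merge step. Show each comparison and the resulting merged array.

Merging process:

Compare 5 vs 1: take 1 from right. Merged: [1]
Compare 5 vs 6: take 5 from left. Merged: [1, 5]
Compare 7 vs 6: take 6 from right. Merged: [1, 5, 6]
Compare 7 vs 9: take 7 from left. Merged: [1, 5, 6, 7]
Compare 13 vs 9: take 9 from right. Merged: [1, 5, 6, 7, 9]
Append remaining from left: [13]. Merged: [1, 5, 6, 7, 9, 13]

Final merged array: [1, 5, 6, 7, 9, 13]
Total comparisons: 5

The merged array is [1, 5, 6, 7, 9, 13], requiring 5 comparisons. The merge step runs in O(n) time where n is the total number of elements.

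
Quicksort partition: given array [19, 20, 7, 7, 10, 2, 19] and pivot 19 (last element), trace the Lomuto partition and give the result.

Lomuto partition with pivot = 19:

Initial array: [19, 20, 7, 7, 10, 2, 19]

arr[0]=19 <= 19: swap with position 0, array becomes [19, 20, 7, 7, 10, 2, 19]
arr[1]=20 > 19: no swap
arr[2]=7 <= 19: swap with position 1, array becomes [19, 7, 20, 7, 10, 2, 19]
arr[3]=7 <= 19: swap with position 2, array becomes [19, 7, 7, 20, 10, 2, 19]
arr[4]=10 <= 19: swap with position 3, array becomes [19, 7, 7, 10, 20, 2, 19]
arr[5]=2 <= 19: swap with position 4, array becomes [19, 7, 7, 10, 2, 20, 19]

Place pivot at position 5: [19, 7, 7, 10, 2, 19, 20]
Pivot position: 5

After partitioning with pivot 19, the array becomes [19, 7, 7, 10, 2, 19, 20]. The pivot is placed at index 5. All elements to the left of the pivot are <= 19, and all elements to the right are > 19.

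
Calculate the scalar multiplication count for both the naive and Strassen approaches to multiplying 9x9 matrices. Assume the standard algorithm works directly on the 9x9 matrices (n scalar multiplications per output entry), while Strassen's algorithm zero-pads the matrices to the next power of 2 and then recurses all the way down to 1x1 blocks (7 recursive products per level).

Matrix multiplication for 9x9 matrices:

Strassen's algorithm requires power-of-2 dimensions. Pad 9x9 to 16x16 (next power of 2).

Standard algorithm: 9^3 = 729 multiplications
Strassen's algorithm: 7^(log2(16)) = 7^4 = 2401 multiplications
Difference: 729 - 2401 = -1672 (Strassen uses MORE here due to padding overhead — for small or just-over-power-of-2 n, padding can outweigh the per-level savings)

Standard: 729 multiplications (9^3). Strassen: 2401 multiplications (7^4, after padding to 16x16). Strassen reduces 8 recursive multiplications to 7 at each level.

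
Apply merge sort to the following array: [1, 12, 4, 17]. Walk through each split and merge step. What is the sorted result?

Merge sort trace:

Split: [1, 12, 4, 17] -> [1, 12] and [4, 17]
  Split: [1, 12] -> [1] and [12]
  Merge: [1] + [12] -> [1, 12]
  Split: [4, 17] -> [4] and [17]
  Merge: [4] + [17] -> [4, 17]
Merge: [1, 12] + [4, 17] -> [1, 4, 12, 17]

Final sorted array: [1, 4, 12, 17]

The merge sort proceeds by recursively splitting the array and merging sorted halves.
After all merges, the sorted array is [1, 4, 12, 17].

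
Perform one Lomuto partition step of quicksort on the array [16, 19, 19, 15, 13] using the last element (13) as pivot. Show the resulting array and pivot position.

Lomuto partition with pivot = 13:

Initial array: [16, 19, 19, 15, 13]

arr[0]=16 > 13: no swap
arr[1]=19 > 13: no swap
arr[2]=19 > 13: no swap
arr[3]=15 > 13: no swap

Place pivot at position 0: [13, 19, 19, 15, 16]
Pivot position: 0

After partitioning with pivot 13, the array becomes [13, 19, 19, 15, 16]. The pivot is placed at index 0. All elements to the left of the pivot are <= 13, and all elements to the right are > 13.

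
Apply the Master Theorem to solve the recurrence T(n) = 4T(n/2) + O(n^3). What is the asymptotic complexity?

Master Theorem for T(n) = 4T(n/2) + O(n^3):

a = 4, b = 2, c = 3
log_b(a) = log_2(4) = 2.0000

Case 3: c = 3 > log_2(4) = 2.0000
T(n) = O(n^3) = O(n^3)

For T(n) = 4T(n/2) + O(n^3): log_2(4) = 2.0000. This is Case 3 of the Master Theorem (c > log_b(a), work dominated by root), giving O(n^3).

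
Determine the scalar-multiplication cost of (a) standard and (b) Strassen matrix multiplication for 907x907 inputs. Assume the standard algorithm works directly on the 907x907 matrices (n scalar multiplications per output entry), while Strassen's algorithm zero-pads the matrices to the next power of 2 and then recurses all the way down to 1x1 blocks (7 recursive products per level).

Matrix multiplication for 907x907 matrices:

Strassen's algorithm requires power-of-2 dimensions. Pad 907x907 to 1024x1024 (next power of 2).

Standard algorithm: 907^3 = 746142643 multiplications
Strassen's algorithm: 7^(log2(1024)) = 7^10 = 282475249 multiplications
Savings: 746142643 - 282475249 = 463667394 multiplications

Standard: 746142643 multiplications (907^3). Strassen: 282475249 multiplications (7^10, after padding to 1024x1024). Strassen reduces 8 recursive multiplications to 7 at each level.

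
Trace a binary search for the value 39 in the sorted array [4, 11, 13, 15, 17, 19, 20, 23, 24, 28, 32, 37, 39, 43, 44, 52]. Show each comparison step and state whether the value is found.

Binary search for 39 in [4, 11, 13, 15, 17, 19, 20, 23, 24, 28, 32, 37, 39, 43, 44, 52]:

lo=0, hi=15, mid=7, arr[mid]=23 -> 23 < 39, search right half
lo=8, hi=15, mid=11, arr[mid]=37 -> 37 < 39, search right half
lo=12, hi=15, mid=13, arr[mid]=43 -> 43 > 39, search left half
lo=12, hi=12, mid=12, arr[mid]=39 -> Found target at index 12!

Binary search finds 39 at index 12 after 4 comparisons. The search repeatedly halves the search space by comparing with the middle element.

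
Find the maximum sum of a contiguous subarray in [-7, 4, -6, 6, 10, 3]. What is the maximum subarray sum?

Using Kadane's algorithm on [-7, 4, -6, 6, 10, 3]:

Scanning through the array:
Position 1 (value 4): max_ending_here = 4, max_so_far = 4
Position 2 (value -6): max_ending_here = -2, max_so_far = 4
Position 3 (value 6): max_ending_here = 6, max_so_far = 6
Position 4 (value 10): max_ending_here = 16, max_so_far = 16
Position 5 (value 3): max_ending_here = 19, max_so_far = 19

Maximum subarray: [6, 10, 3]
Maximum sum: 19

The maximum subarray is [6, 10, 3] with sum 19. This subarray runs from index 3 to index 5.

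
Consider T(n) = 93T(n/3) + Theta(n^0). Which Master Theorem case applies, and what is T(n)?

Master Theorem for T(n) = 93T(n/3) + O(n^0):

a = 93, b = 3, c = 0
log_b(a) = log_3(93) = 4.1257

Case 1: c = 0 < log_3(93) = 4.1257
T(n) = O(n^(log_3 93))

For T(n) = 93T(n/3) + O(n^0): log_3(93) = 4.1257. This is Case 1 of the Master Theorem (c < log_b(a), work dominated by leaves), giving O(n^(log_3 93)).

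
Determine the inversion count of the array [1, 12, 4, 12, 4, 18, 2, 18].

Finding inversions in [1, 12, 4, 12, 4, 18, 2, 18]:

(1, 2): arr[1]=12 > arr[2]=4
(1, 4): arr[1]=12 > arr[4]=4
(1, 6): arr[1]=12 > arr[6]=2
(2, 6): arr[2]=4 > arr[6]=2
(3, 4): arr[3]=12 > arr[4]=4
(3, 6): arr[3]=12 > arr[6]=2
(4, 6): arr[4]=4 > arr[6]=2
(5, 6): arr[5]=18 > arr[6]=2

Total inversions: 8

The array has 8 inversion(s): (1,2), (1,4), (1,6), (2,6), (3,4), (3,6), (4,6), (5,6). Each pair (i,j) satisfies i < j and arr[i] > arr[j].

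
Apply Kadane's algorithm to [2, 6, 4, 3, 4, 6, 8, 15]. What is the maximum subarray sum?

Using Kadane's algorithm on [2, 6, 4, 3, 4, 6, 8, 15]:

Scanning through the array:
Position 1 (value 6): max_ending_here = 8, max_so_far = 8
Position 2 (value 4): max_ending_here = 12, max_so_far = 12
Position 3 (value 3): max_ending_here = 15, max_so_far = 15
Position 4 (value 4): max_ending_here = 19, max_so_far = 19
Position 5 (value 6): max_ending_here = 25, max_so_far = 25
Position 6 (value 8): max_ending_here = 33, max_so_far = 33
Position 7 (value 15): max_ending_here = 48, max_so_far = 48

Maximum subarray: [2, 6, 4, 3, 4, 6, 8, 15]
Maximum sum: 48

The maximum subarray is [2, 6, 4, 3, 4, 6, 8, 15] with sum 48. This subarray runs from index 0 to index 7.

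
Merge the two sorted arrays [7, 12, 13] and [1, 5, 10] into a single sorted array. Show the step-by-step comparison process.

Merging process:

Compare 7 vs 1: take 1 from right. Merged: [1]
Compare 7 vs 5: take 5 from right. Merged: [1, 5]
Compare 7 vs 10: take 7 from left. Merged: [1, 5, 7]
Compare 12 vs 10: take 10 from right. Merged: [1, 5, 7, 10]
Append remaining from left: [12, 13]. Merged: [1, 5, 7, 10, 12, 13]

Final merged array: [1, 5, 7, 10, 12, 13]
Total comparisons: 4

The merged array is [1, 5, 7, 10, 12, 13], requiring 4 comparisons. The merge step runs in O(n) time where n is the total number of elements.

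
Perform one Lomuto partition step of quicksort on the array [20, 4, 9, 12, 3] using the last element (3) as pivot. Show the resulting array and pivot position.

Lomuto partition with pivot = 3:

Initial array: [20, 4, 9, 12, 3]

arr[0]=20 > 3: no swap
arr[1]=4 > 3: no swap
arr[2]=9 > 3: no swap
arr[3]=12 > 3: no swap

Place pivot at position 0: [3, 4, 9, 12, 20]
Pivot position: 0

After partitioning with pivot 3, the array becomes [3, 4, 9, 12, 20]. The pivot is placed at index 0. All elements to the left of the pivot are <= 3, and all elements to the right are > 3.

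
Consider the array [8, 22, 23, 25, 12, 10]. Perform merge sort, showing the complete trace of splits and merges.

Merge sort trace:

Split: [8, 22, 23, 25, 12, 10] -> [8, 22, 23] and [25, 12, 10]
  Split: [8, 22, 23] -> [8] and [22, 23]
    Split: [22, 23] -> [22] and [23]
    Merge: [22] + [23] -> [22, 23]
  Merge: [8] + [22, 23] -> [8, 22, 23]
  Split: [25, 12, 10] -> [25] and [12, 10]
    Split: [12, 10] -> [12] and [10]
    Merge: [12] + [10] -> [10, 12]
  Merge: [25] + [10, 12] -> [10, 12, 25]
Merge: [8, 22, 23] + [10, 12, 25] -> [8, 10, 12, 22, 23, 25]

Final sorted array: [8, 10, 12, 22, 23, 25]

The merge sort proceeds by recursively splitting the array and merging sorted halves.
After all merges, the sorted array is [8, 10, 12, 22, 23, 25].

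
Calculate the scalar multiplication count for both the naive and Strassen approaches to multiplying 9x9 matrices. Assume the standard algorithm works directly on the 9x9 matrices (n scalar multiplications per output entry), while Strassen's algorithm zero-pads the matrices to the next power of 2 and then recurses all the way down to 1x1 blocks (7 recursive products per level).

Matrix multiplication for 9x9 matrices:

Strassen's algorithm requires power-of-2 dimensions. Pad 9x9 to 16x16 (next power of 2).

Standard algorithm: 9^3 = 729 multiplications
Strassen's algorithm: 7^(log2(16)) = 7^4 = 2401 multiplications
Difference: 729 - 2401 = -1672 (Strassen uses MORE here due to padding overhead — for small or just-over-power-of-2 n, padding can outweigh the per-level savings)

Standard: 729 multiplications (9^3). Strassen: 2401 multiplications (7^4, after padding to 16x16). Strassen reduces 8 recursive multiplications to 7 at each level.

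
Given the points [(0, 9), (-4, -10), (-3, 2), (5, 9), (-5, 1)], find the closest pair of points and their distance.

Computing all pairwise distances among 5 points:

d((0, 9), (-4, -10)) = 19.4165
d((0, 9), (-3, 2)) = 7.6158
d((0, 9), (5, 9)) = 5.0
d((0, 9), (-5, 1)) = 9.434
d((-4, -10), (-3, 2)) = 12.0416
d((-4, -10), (5, 9)) = 21.0238
d((-4, -10), (-5, 1)) = 11.0454
d((-3, 2), (5, 9)) = 10.6301
d((-3, 2), (-5, 1)) = 2.2361 <-- minimum
d((5, 9), (-5, 1)) = 12.8062

Closest pair: (-3, 2) and (-5, 1) with distance 2.2361

The closest pair is (-3, 2) and (-5, 1) with Euclidean distance 2.2361. For 5 points, brute-force pairwise comparison is shown above. For large n, the divide-and-conquer algorithm (sort by x, recurse on halves, check the dividing strip) achieves O(n log n).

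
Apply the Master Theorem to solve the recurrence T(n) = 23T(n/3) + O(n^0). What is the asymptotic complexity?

Master Theorem for T(n) = 23T(n/3) + O(n^0):

a = 23, b = 3, c = 0
log_b(a) = log_3(23) = 2.8540

Case 1: c = 0 < log_3(23) = 2.8540
T(n) = O(n^(log_3 23))

For T(n) = 23T(n/3) + O(n^0): log_3(23) = 2.8540. This is Case 1 of the Master Theorem (c < log_b(a), work dominated by leaves), giving O(n^(log_3 23)).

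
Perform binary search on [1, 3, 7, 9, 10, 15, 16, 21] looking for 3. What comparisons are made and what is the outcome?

Binary search for 3 in [1, 3, 7, 9, 10, 15, 16, 21]:

lo=0, hi=7, mid=3, arr[mid]=9 -> 9 > 3, search left half
lo=0, hi=2, mid=1, arr[mid]=3 -> Found target at index 1!

Binary search finds 3 at index 1 after 2 comparisons. The search repeatedly halves the search space by comparing with the middle element.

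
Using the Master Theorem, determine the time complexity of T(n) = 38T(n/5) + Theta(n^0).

Master Theorem for T(n) = 38T(n/5) + O(n^0):

a = 38, b = 5, c = 0
log_b(a) = log_5(38) = 2.2602

Case 1: c = 0 < log_5(38) = 2.2602
T(n) = O(n^(log_5 38))

For T(n) = 38T(n/5) + O(n^0): log_5(38) = 2.2602. This is Case 1 of the Master Theorem (c < log_b(a), work dominated by leaves), giving O(n^(log_5 38)).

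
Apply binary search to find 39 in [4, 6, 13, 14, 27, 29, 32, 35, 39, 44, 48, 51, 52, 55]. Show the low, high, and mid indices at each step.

Binary search for 39 in [4, 6, 13, 14, 27, 29, 32, 35, 39, 44, 48, 51, 52, 55]:

lo=0, hi=13, mid=6, arr[mid]=32 -> 32 < 39, search right half
lo=7, hi=13, mid=10, arr[mid]=48 -> 48 > 39, search left half
lo=7, hi=9, mid=8, arr[mid]=39 -> Found target at index 8!

Binary search finds 39 at index 8 after 3 comparisons. The search repeatedly halves the search space by comparing with the middle element.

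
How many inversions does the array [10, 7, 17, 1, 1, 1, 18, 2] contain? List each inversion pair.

Finding inversions in [10, 7, 17, 1, 1, 1, 18, 2]:

(0, 1): arr[0]=10 > arr[1]=7
(0, 3): arr[0]=10 > arr[3]=1
(0, 4): arr[0]=10 > arr[4]=1
(0, 5): arr[0]=10 > arr[5]=1
(0, 7): arr[0]=10 > arr[7]=2
(1, 3): arr[1]=7 > arr[3]=1
(1, 4): arr[1]=7 > arr[4]=1
(1, 5): arr[1]=7 > arr[5]=1
(1, 7): arr[1]=7 > arr[7]=2
(2, 3): arr[2]=17 > arr[3]=1
(2, 4): arr[2]=17 > arr[4]=1
(2, 5): arr[2]=17 > arr[5]=1
(2, 7): arr[2]=17 > arr[7]=2
(6, 7): arr[6]=18 > arr[7]=2

Total inversions: 14

The array has 14 inversion(s): (0,1), (0,3), (0,4), (0,5), (0,7), (1,3), (1,4), (1,5), (1,7), (2,3), (2,4), (2,5), (2,7), (6,7). Each pair (i,j) satisfies i < j and arr[i] > arr[j].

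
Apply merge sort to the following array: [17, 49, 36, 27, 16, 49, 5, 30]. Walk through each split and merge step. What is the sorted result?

Merge sort trace:

Split: [17, 49, 36, 27, 16, 49, 5, 30] -> [17, 49, 36, 27] and [16, 49, 5, 30]
  Split: [17, 49, 36, 27] -> [17, 49] and [36, 27]
    Split: [17, 49] -> [17] and [49]
    Merge: [17] + [49] -> [17, 49]
    Split: [36, 27] -> [36] and [27]
    Merge: [36] + [27] -> [27, 36]
  Merge: [17, 49] + [27, 36] -> [17, 27, 36, 49]
  Split: [16, 49, 5, 30] -> [16, 49] and [5, 30]
    Split: [16, 49] -> [16] and [49]
    Merge: [16] + [49] -> [16, 49]
    Split: [5, 30] -> [5] and [30]
    Merge: [5] + [30] -> [5, 30]
  Merge: [16, 49] + [5, 30] -> [5, 16, 30, 49]
Merge: [17, 27, 36, 49] + [5, 16, 30, 49] -> [5, 16, 17, 27, 30, 36, 49, 49]

Final sorted array: [5, 16, 17, 27, 30, 36, 49, 49]

The merge sort proceeds by recursively splitting the array and merging sorted halves.
After all merges, the sorted array is [5, 16, 17, 27, 30, 36, 49, 49].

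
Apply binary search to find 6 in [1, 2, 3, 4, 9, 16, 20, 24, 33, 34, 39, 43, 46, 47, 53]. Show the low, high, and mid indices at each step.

Binary search for 6 in [1, 2, 3, 4, 9, 16, 20, 24, 33, 34, 39, 43, 46, 47, 53]:

lo=0, hi=14, mid=7, arr[mid]=24 -> 24 > 6, search left half
lo=0, hi=6, mid=3, arr[mid]=4 -> 4 < 6, search right half
lo=4, hi=6, mid=5, arr[mid]=16 -> 16 > 6, search left half
lo=4, hi=4, mid=4, arr[mid]=9 -> 9 > 6, search left half
lo=4 > hi=3, target 6 not found

Binary search determines that 6 is not in the array after 4 comparisons. The search space was exhausted without finding the target.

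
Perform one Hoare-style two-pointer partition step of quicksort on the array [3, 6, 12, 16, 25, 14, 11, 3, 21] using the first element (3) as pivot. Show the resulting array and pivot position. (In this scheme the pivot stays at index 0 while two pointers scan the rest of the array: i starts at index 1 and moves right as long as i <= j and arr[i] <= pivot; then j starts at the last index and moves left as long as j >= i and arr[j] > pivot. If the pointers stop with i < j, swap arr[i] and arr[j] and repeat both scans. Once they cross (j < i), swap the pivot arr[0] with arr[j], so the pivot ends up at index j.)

Hoare-style two-pointer partition with pivot = 3:

Initial array: [3, 6, 12, 16, 25, 14, 11, 3, 21]

Pointers start at i = 1, j = 8.
i stops at index 1 (arr[1]=6 > 3), j stops at index 7 (arr[7]=3 <= 3): swap arr[1] and arr[7], array becomes [3, 3, 12, 16, 25, 14, 11, 6, 21]
i ends at 2, j ends at 1: the pointers have crossed (j < i), so scanning stops.

Swap pivot arr[0] with arr[1] to place pivot at position 1: [3, 3, 12, 16, 25, 14, 11, 6, 21]
Pivot position: 1

After partitioning with pivot 3, the array becomes [3, 3, 12, 16, 25, 14, 11, 6, 21]. The pivot is placed at index 1. All elements to the left of the pivot are <= 3, and all elements to the right are > 3.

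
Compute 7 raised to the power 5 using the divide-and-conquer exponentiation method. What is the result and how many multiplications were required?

Computing 7^5 by squaring (build up from 7^1; each line after the first costs one multiplication):

7^1 = 7
7^2 = (7^1)^2 = 7^2 = 49
7^4 = (7^2)^2 = 49^2 = 2401
7^5 = 7 * 7^4 = 7 * 2401 = 16807

Result: 16807
Multiplications needed: 3 (3 lines after 7^1)

7^5 = 16807. Using exponentiation by squaring, this requires 3 multiplications. The key idea: if the exponent is even, square the half-power; if odd, multiply by the base once.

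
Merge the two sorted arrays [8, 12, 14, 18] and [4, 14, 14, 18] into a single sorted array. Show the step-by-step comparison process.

Merging process:

Compare 8 vs 4: take 4 from right. Merged: [4]
Compare 8 vs 14: take 8 from left. Merged: [4, 8]
Compare 12 vs 14: take 12 from left. Merged: [4, 8, 12]
Compare 14 vs 14: take 14 from left. Merged: [4, 8, 12, 14]
Compare 18 vs 14: take 14 from right. Merged: [4, 8, 12, 14, 14]
Compare 18 vs 14: take 14 from right. Merged: [4, 8, 12, 14, 14, 14]
Compare 18 vs 18: take 18 from left. Merged: [4, 8, 12, 14, 14, 14, 18]
Append remaining from right: [18]. Merged: [4, 8, 12, 14, 14, 14, 18, 18]

Final merged array: [4, 8, 12, 14, 14, 14, 18, 18]
Total comparisons: 7

The merged array is [4, 8, 12, 14, 14, 14, 18, 18], requiring 7 comparisons. The merge step runs in O(n) time where n is the total number of elements.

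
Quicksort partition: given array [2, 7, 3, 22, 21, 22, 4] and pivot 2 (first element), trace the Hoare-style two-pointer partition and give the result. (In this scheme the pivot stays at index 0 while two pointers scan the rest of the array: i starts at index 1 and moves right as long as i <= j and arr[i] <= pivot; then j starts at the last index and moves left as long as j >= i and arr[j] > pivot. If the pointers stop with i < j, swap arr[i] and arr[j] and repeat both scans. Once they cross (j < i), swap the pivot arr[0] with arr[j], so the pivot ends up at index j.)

Hoare-style two-pointer partition with pivot = 2:

Initial array: [2, 7, 3, 22, 21, 22, 4]

Pointers start at i = 1, j = 6.
i ends at 1, j ends at 0: the pointers have crossed (j < i), so scanning stops.

j = 0, so swapping arr[0] with arr[j] leaves the pivot at position 0: [2, 7, 3, 22, 21, 22, 4]
Pivot position: 0

After partitioning with pivot 2, the array becomes [2, 7, 3, 22, 21, 22, 4]. The pivot is placed at index 0. All elements to the left of the pivot are <= 2, and all elements to the right are > 2.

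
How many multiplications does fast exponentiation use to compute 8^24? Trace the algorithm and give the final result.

Computing 8^24 by squaring (build up from 8^1; each line after the first costs one multiplication):

8^1 = 8
8^2 = (8^1)^2 = 8^2 = 64
8^3 = 8 * 8^2 = 8 * 64 = 512
8^6 = (8^3)^2 = 512^2 = 262144
8^12 = (8^6)^2 = 262144^2 = 68719476736
8^24 = (8^12)^2 = 68719476736^2 = 4722366482869645213696

Result: 4722366482869645213696
Multiplications needed: 5 (5 lines after 8^1)

8^24 = 4722366482869645213696. Using exponentiation by squaring, this requires 5 multiplications. The key idea: if the exponent is even, square the half-power; if odd, multiply by the base once.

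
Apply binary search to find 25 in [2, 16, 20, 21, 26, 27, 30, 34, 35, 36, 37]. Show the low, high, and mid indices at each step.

Binary search for 25 in [2, 16, 20, 21, 26, 27, 30, 34, 35, 36, 37]:

lo=0, hi=10, mid=5, arr[mid]=27 -> 27 > 25, search left half
lo=0, hi=4, mid=2, arr[mid]=20 -> 20 < 25, search right half
lo=3, hi=4, mid=3, arr[mid]=21 -> 21 < 25, search right half
lo=4, hi=4, mid=4, arr[mid]=26 -> 26 > 25, search left half
lo=4 > hi=3, target 25 not found

Binary search determines that 25 is not in the array after 4 comparisons. The search space was exhausted without finding the target.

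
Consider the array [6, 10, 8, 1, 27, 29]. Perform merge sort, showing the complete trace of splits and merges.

Merge sort trace:

Split: [6, 10, 8, 1, 27, 29] -> [6, 10, 8] and [1, 27, 29]
  Split: [6, 10, 8] -> [6] and [10, 8]
    Split: [10, 8] -> [10] and [8]
    Merge: [10] + [8] -> [8, 10]
  Merge: [6] + [8, 10] -> [6, 8, 10]
  Split: [1, 27, 29] -> [1] and [27, 29]
    Split: [27, 29] -> [27] and [29]
    Merge: [27] + [29] -> [27, 29]
  Merge: [1] + [27, 29] -> [1, 27, 29]
Merge: [6, 8, 10] + [1, 27, 29] -> [1, 6, 8, 10, 27, 29]

Final sorted array: [1, 6, 8, 10, 27, 29]

The merge sort proceeds by recursively splitting the array and merging sorted halves.
After all merges, the sorted array is [1, 6, 8, 10, 27, 29].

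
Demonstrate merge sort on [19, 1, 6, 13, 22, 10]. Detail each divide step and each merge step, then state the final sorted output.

Merge sort trace:

Split: [19, 1, 6, 13, 22, 10] -> [19, 1, 6] and [13, 22, 10]
  Split: [19, 1, 6] -> [19] and [1, 6]
    Split: [1, 6] -> [1] and [6]
    Merge: [1] + [6] -> [1, 6]
  Merge: [19] + [1, 6] -> [1, 6, 19]
  Split: [13, 22, 10] -> [13] and [22, 10]
    Split: [22, 10] -> [22] and [10]
    Merge: [22] + [10] -> [10, 22]
  Merge: [13] + [10, 22] -> [10, 13, 22]
Merge: [1, 6, 19] + [10, 13, 22] -> [1, 6, 10, 13, 19, 22]

Final sorted array: [1, 6, 10, 13, 19, 22]

The merge sort proceeds by recursively splitting the array and merging sorted halves.
After all merges, the sorted array is [1, 6, 10, 13, 19, 22].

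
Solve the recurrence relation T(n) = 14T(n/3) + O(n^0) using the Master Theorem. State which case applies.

Master Theorem for T(n) = 14T(n/3) + O(n^0):

a = 14, b = 3, c = 0
log_b(a) = log_3(14) = 2.4022

Case 1: c = 0 < log_3(14) = 2.4022
T(n) = O(n^(log_3 14))

For T(n) = 14T(n/3) + O(n^0): log_3(14) = 2.4022. This is Case 1 of the Master Theorem (c < log_b(a), work dominated by leaves), giving O(n^(log_3 14)).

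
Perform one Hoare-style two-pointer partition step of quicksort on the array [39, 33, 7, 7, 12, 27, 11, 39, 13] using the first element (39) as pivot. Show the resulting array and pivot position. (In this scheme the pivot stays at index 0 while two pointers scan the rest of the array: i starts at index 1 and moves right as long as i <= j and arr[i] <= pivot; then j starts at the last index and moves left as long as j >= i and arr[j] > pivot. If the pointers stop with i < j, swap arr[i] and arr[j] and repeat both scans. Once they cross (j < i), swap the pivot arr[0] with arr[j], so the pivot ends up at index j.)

Hoare-style two-pointer partition with pivot = 39:

Initial array: [39, 33, 7, 7, 12, 27, 11, 39, 13]

Pointers start at i = 1, j = 8.
i ends at 9, j ends at 8: the pointers have crossed (j < i), so scanning stops.

Swap pivot arr[0] with arr[8] to place pivot at position 8: [13, 33, 7, 7, 12, 27, 11, 39, 39]
Pivot position: 8

After partitioning with pivot 39, the array becomes [13, 33, 7, 7, 12, 27, 11, 39, 39]. The pivot is placed at index 8. All elements to the left of the pivot are <= 39, and all elements to the right are > 39.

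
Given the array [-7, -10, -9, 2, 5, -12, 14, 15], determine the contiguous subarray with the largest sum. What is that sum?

Using Kadane's algorithm on [-7, -10, -9, 2, 5, -12, 14, 15]:

Scanning through the array:
Position 1 (value -10): max_ending_here = -10, max_so_far = -7
Position 2 (value -9): max_ending_here = -9, max_so_far = -7
Position 3 (value 2): max_ending_here = 2, max_so_far = 2
Position 4 (value 5): max_ending_here = 7, max_so_far = 7
Position 5 (value -12): max_ending_here = -5, max_so_far = 7
Position 6 (value 14): max_ending_here = 14, max_so_far = 14
Position 7 (value 15): max_ending_here = 29, max_so_far = 29

Maximum subarray: [14, 15]
Maximum sum: 29

The maximum subarray is [14, 15] with sum 29. This subarray runs from index 6 to index 7.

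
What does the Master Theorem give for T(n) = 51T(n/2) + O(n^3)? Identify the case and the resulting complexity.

Master Theorem for T(n) = 51T(n/2) + O(n^3):

a = 51, b = 2, c = 3
log_b(a) = log_2(51) = 5.6724

Case 1: c = 3 < log_2(51) = 5.6724
T(n) = O(n^(log_2 51))

For T(n) = 51T(n/2) + O(n^3): log_2(51) = 5.6724. This is Case 1 of the Master Theorem (c < log_b(a), work dominated by leaves), giving O(n^(log_2 51)).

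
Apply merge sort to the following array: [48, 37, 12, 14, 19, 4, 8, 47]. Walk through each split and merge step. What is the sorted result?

Merge sort trace:

Split: [48, 37, 12, 14, 19, 4, 8, 47] -> [48, 37, 12, 14] and [19, 4, 8, 47]
  Split: [48, 37, 12, 14] -> [48, 37] and [12, 14]
    Split: [48, 37] -> [48] and [37]
    Merge: [48] + [37] -> [37, 48]
    Split: [12, 14] -> [12] and [14]
    Merge: [12] + [14] -> [12, 14]
  Merge: [37, 48] + [12, 14] -> [12, 14, 37, 48]
  Split: [19, 4, 8, 47] -> [19, 4] and [8, 47]
    Split: [19, 4] -> [19] and [4]
    Merge: [19] + [4] -> [4, 19]
    Split: [8, 47] -> [8] and [47]
    Merge: [8] + [47] -> [8, 47]
  Merge: [4, 19] + [8, 47] -> [4, 8, 19, 47]
Merge: [12, 14, 37, 48] + [4, 8, 19, 47] -> [4, 8, 12, 14, 19, 37, 47, 48]

Final sorted array: [4, 8, 12, 14, 19, 37, 47, 48]

The merge sort proceeds by recursively splitting the array and merging sorted halves.
After all merges, the sorted array is [4, 8, 12, 14, 19, 37, 47, 48].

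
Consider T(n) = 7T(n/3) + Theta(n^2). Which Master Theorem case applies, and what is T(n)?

Master Theorem for T(n) = 7T(n/3) + O(n^2):

a = 7, b = 3, c = 2
log_b(a) = log_3(7) = 1.7712

Case 3: c = 2 > log_3(7) = 1.7712
T(n) = O(n^2) = O(n^2)

For T(n) = 7T(n/3) + O(n^2): log_3(7) = 1.7712. This is Case 3 of the Master Theorem (c > log_b(a), work dominated by root), giving O(n^2).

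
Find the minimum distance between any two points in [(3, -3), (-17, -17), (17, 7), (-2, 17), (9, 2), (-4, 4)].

Computing all pairwise distances among 6 points:

d((3, -3), (-17, -17)) = 24.4131
d((3, -3), (17, 7)) = 17.2047
d((3, -3), (-2, 17)) = 20.6155
d((3, -3), (9, 2)) = 7.8102 <-- minimum
d((3, -3), (-4, 4)) = 9.8995
d((-17, -17), (17, 7)) = 41.6173
d((-17, -17), (-2, 17)) = 37.1618
d((-17, -17), (9, 2)) = 32.2025
d((-17, -17), (-4, 4)) = 24.6982
d((17, 7), (-2, 17)) = 21.4709
d((17, 7), (9, 2)) = 9.434
d((17, 7), (-4, 4)) = 21.2132
d((-2, 17), (9, 2)) = 18.6011
d((-2, 17), (-4, 4)) = 13.1529
d((9, 2), (-4, 4)) = 13.1529

Closest pair: (3, -3) and (9, 2) with distance 7.8102

The closest pair is (3, -3) and (9, 2) with Euclidean distance 7.8102. For 6 points, brute-force pairwise comparison is shown above. For large n, the divide-and-conquer algorithm (sort by x, recurse on halves, check the dividing strip) achieves O(n log n).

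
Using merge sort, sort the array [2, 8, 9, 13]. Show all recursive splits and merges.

Merge sort trace:

Split: [2, 8, 9, 13] -> [2, 8] and [9, 13]
  Split: [2, 8] -> [2] and [8]
  Merge: [2] + [8] -> [2, 8]
  Split: [9, 13] -> [9] and [13]
  Merge: [9] + [13] -> [9, 13]
Merge: [2, 8] + [9, 13] -> [2, 8, 9, 13]

Final sorted array: [2, 8, 9, 13]

The merge sort proceeds by recursively splitting the array and merging sorted halves.
After all merges, the sorted array is [2, 8, 9, 13].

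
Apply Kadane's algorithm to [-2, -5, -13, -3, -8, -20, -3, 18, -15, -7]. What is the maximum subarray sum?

Using Kadane's algorithm on [-2, -5, -13, -3, -8, -20, -3, 18, -15, -7]:

Scanning through the array:
Position 1 (value -5): max_ending_here = -5, max_so_far = -2
Position 2 (value -13): max_ending_here = -13, max_so_far = -2
Position 3 (value -3): max_ending_here = -3, max_so_far = -2
Position 4 (value -8): max_ending_here = -8, max_so_far = -2
Position 5 (value -20): max_ending_here = -20, max_so_far = -2
Position 6 (value -3): max_ending_here = -3, max_so_far = -2
Position 7 (value 18): max_ending_here = 18, max_so_far = 18
Position 8 (value -15): max_ending_here = 3, max_so_far = 18
Position 9 (value -7): max_ending_here = -4, max_so_far = 18

Maximum subarray: [18]
Maximum sum: 18

The maximum subarray is [18] with sum 18. This subarray runs from index 7 to index 7.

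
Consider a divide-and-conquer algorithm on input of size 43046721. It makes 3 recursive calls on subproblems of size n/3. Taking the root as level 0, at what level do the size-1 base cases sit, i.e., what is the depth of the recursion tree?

For divide and conquer with division factor 3:

Problem sizes at each level:
Level 0: 43046721
Level 1: 14348907
Level 2: 4782969
Level 3: 1594323
Level 4: 531441
Level 5: 177147
Level 6: 59049
Level 7: 19683
Level 8: 6561
Level 9: 2187
Level 10: 729
Level 11: 243
Level 12: 81
Level 13: 27
Level 14: 9
Level 15: 3
Level 16: 1

The root is level 0 and the size-1 base case is level 16 (the tree spans levels 0 through 16, i.e. 17 levels counting the root), so the depth is the number of divisions: log_3(43046721) = 16

The recursion tree depth is log_3(43046721) = 16. At each level, the problem size is divided by 3, so it takes 16 divisions to reduce to a base case of size 1. The algorithm makes 3 recursive calls at each level.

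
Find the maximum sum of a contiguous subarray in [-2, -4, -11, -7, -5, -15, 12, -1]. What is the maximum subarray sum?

Using Kadane's algorithm on [-2, -4, -11, -7, -5, -15, 12, -1]:

Scanning through the array:
Position 1 (value -4): max_ending_here = -4, max_so_far = -2
Position 2 (value -11): max_ending_here = -11, max_so_far = -2
Position 3 (value -7): max_ending_here = -7, max_so_far = -2
Position 4 (value -5): max_ending_here = -5, max_so_far = -2
Position 5 (value -15): max_ending_here = -15, max_so_far = -2
Position 6 (value 12): max_ending_here = 12, max_so_far = 12
Position 7 (value -1): max_ending_here = 11, max_so_far = 12

Maximum subarray: [12]
Maximum sum: 12

The maximum subarray is [12] with sum 12. This subarray runs from index 6 to index 6.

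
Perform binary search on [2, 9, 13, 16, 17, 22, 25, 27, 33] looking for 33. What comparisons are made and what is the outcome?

Binary search for 33 in [2, 9, 13, 16, 17, 22, 25, 27, 33]:

lo=0, hi=8, mid=4, arr[mid]=17 -> 17 < 33, search right half
lo=5, hi=8, mid=6, arr[mid]=25 -> 25 < 33, search right half
lo=7, hi=8, mid=7, arr[mid]=27 -> 27 < 33, search right half
lo=8, hi=8, mid=8, arr[mid]=33 -> Found target at index 8!

Binary search finds 33 at index 8 after 4 comparisons. The search repeatedly halves the search space by comparing with the middle element.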